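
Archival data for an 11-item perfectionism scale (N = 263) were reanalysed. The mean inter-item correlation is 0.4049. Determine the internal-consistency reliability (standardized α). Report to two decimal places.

Standardized α = k·r̄ / (1 + (k−1)·r̄) = 11 × 0.4049 / (1 + 10 × 0.4049)
  = 4.4539 / 5.0490 = 0.88

standardized α = 0.88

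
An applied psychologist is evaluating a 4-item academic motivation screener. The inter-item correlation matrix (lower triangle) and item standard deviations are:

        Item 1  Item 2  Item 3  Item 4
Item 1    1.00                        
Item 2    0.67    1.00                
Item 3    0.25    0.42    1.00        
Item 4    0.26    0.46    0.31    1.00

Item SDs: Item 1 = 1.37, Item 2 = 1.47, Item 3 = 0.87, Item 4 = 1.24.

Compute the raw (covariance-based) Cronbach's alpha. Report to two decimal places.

Σσ²ᵢ = 1.37² + 1.47² + 0.87² + 1.24² = 6.3323
Covariances σ_ij = r_ij · s_i · s_j:
  σ(Item 1,Item 2) = 0.67 × 1.37 × 1.47 = 1.3493
  σ(Item 1,Item 3) = 0.25 × 1.37 × 0.87 = 0.2980
  σ(Item 1,Item 4) = 0.26 × 1.37 × 1.24 = 0.4417
  σ(Item 2,Item 3) = 0.42 × 1.47 × 0.87 = 0.5371
  σ(Item 2,Item 4) = 0.46 × 1.47 × 1.24 = 0.8385
  σ(Item 3,Item 4) = 0.31 × 0.87 × 1.24 = 0.3344
σ²_T = Σσ²ᵢ + 2·Σσ_ij = 6.3323 + 2 × 3.7990 = 13.9303
α = (4/3)·(1 − 6.3323/13.9303) = 0.73

α = 0.73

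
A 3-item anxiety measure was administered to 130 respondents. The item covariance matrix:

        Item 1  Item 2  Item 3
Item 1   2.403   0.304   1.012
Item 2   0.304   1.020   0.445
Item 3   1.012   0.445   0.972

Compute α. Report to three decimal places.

sum of item variances = 2.403 + 1.020 + 0.972 = 4.395
Sum of the distinct covariances = 1.761
σ²_total = 4.395 + 2 × 1.761 = 7.917
α = (k/(k−1))·(1 − sum of item variances/σ²_total) = (3/2)·(1 − 4.395/7.917) = 0.667

α = 0.667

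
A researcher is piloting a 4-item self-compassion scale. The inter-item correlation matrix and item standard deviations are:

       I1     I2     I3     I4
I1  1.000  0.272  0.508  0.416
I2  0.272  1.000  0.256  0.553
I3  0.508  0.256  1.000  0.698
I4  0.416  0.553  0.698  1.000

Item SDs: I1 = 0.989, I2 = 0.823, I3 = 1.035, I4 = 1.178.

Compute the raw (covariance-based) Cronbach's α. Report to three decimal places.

Σσ²ᵢ = 0.989² + 0.823² + 1.035² + 1.178² = 4.1144
Covariances σ_ij = r_ij · s_i · s_j:
  σ(I1,I2) = 0.272 × 0.989 × 0.823 = 0.2214
  σ(I1,I3) = 0.508 × 0.989 × 1.035 = 0.5200
  σ(I1,I4) = 0.416 × 0.989 × 1.178 = 0.4847
  σ(I2,I3) = 0.256 × 0.823 × 1.035 = 0.2181
  σ(I2,I4) = 0.553 × 0.823 × 1.178 = 0.5361
  σ(I3,I4) = 0.698 × 1.035 × 1.178 = 0.8510
σ²_T = Σσ²ᵢ + 2·Σσ_ij = 4.1144 + 2 × 2.8313 = 9.7770
α = (4/3)·(1 − 4.1144/9.7770) = 0.772

Cronbach's α = 0.772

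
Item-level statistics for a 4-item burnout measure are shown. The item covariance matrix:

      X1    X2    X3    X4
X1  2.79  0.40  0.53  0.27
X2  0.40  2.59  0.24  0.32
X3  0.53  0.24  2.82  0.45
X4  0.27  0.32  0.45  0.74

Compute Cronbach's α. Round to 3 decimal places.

sum of item variances = 2.79 + 2.59 + 2.82 + 0.74 = 8.94
Σ_{i<j} σ_ij = 2.21
Var(T) = 8.94 + 2 × 2.21 = 13.36
α = (k/(k−1))·(1 − sum of item variances/Var(T)) = (4/3)·(1 − 8.94/13.36) = 0.441

Cronbach's α = 0.441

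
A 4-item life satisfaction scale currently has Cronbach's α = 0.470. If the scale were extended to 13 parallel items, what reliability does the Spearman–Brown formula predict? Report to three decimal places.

predicted reliability = 0.742

Length factor m = 13/4 = 3.2500
α' = m·α / (1 + (m−1)·α)
   = 13/4 × 0.470 / (1 + (13/4 − 1) × 0.470)
   = 1.5275 / 2.0575 = 0.742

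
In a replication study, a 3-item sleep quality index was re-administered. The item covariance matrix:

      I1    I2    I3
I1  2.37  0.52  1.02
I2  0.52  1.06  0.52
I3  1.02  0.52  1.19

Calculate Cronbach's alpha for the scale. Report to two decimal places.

sum of item variances = 2.37 + 1.06 + 1.19 = 4.62
Sum of off-diagonal covariances = 2.06
σ²_total = 4.62 + 2 × 2.06 = 8.74
α = (k/(k−1))·(1 − sum of item variances/σ²_total) = (3/2)·(1 − 4.62/8.74) = 0.71

Cronbach's alpha = 0.71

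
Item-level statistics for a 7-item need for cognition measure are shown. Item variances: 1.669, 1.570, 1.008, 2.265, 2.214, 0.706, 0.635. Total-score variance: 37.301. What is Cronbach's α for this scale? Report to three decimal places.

ΣVar(i) = 1.669 + 1.570 + 1.008 + 2.265 + 2.214 + 0.706 + 0.635 = 10.067
α = (k/(k−1))·(1 − ΣVar(i)/σ²_T) = (7/6)·(1 − 10.067/37.301) = 0.852

Cronbach's α = 0.852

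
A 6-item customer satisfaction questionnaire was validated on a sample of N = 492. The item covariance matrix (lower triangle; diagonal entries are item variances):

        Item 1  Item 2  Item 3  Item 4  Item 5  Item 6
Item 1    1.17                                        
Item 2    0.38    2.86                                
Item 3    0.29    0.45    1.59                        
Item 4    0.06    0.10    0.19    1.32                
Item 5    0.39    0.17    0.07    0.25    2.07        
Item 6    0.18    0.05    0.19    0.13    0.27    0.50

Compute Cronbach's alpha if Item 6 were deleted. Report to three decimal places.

Cronbach's alpha = 0.429

Remaining items: Item 1, Item 2, Item 3, Item 4, Item 5 (k = 5).
ΣVar(i) = 1.17 + 2.86 + 1.59 + 1.32 + 2.07 = 9.01
Var(T) = 9.01 + 2 × 2.35 = 13.71
α (item deleted) = (5/4)·(1 − 9.01/13.71) = 0.429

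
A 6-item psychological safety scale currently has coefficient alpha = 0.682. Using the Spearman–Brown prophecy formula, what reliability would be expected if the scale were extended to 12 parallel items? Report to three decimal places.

Length factor m = 12/6 = 2.0000
α' = m·α / (1 + (m−1)·α)
   = 12/6 × 0.682 / (1 + (12/6 − 1) × 0.682)
   = 1.3640 / 1.6820 = 0.811

predicted reliability = 0.811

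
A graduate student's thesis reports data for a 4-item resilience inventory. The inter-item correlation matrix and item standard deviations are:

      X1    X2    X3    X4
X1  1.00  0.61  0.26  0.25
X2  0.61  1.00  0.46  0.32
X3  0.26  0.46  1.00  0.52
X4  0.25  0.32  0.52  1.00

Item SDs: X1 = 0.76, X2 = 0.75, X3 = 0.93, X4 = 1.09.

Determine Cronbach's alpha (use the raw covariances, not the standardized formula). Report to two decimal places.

Cronbach's alpha = 0.72

Σσ²ᵢ = 0.76² + 0.75² + 0.93² + 1.09² = 3.1931
Covariances σ_ij = r_ij · s_i · s_j:
  σ(X1,X2) = 0.61 × 0.76 × 0.75 = 0.3477
  σ(X1,X3) = 0.26 × 0.76 × 0.93 = 0.1838
  σ(X1,X4) = 0.25 × 0.76 × 1.09 = 0.2071
  σ(X2,X3) = 0.46 × 0.75 × 0.93 = 0.3209
  σ(X2,X4) = 0.32 × 0.75 × 1.09 = 0.2616
  σ(X3,X4) = 0.52 × 0.93 × 1.09 = 0.5271
σ²_T = Σσ²ᵢ + 2·Σσ_ij = 3.1931 + 2 × 1.8482 = 6.8895
α = (4/3)·(1 − 3.1931/6.8895) = 0.72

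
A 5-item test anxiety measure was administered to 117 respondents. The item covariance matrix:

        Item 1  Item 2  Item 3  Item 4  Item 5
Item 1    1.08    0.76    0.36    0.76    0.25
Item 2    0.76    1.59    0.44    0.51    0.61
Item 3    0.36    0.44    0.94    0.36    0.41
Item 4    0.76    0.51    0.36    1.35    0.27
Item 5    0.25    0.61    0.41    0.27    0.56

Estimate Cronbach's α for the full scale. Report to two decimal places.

Cronbach's α = 0.79

Σσ²ᵢ = 1.08 + 1.59 + 0.94 + 1.35 + 0.56 = 5.52
Sum of the distinct covariances = 4.73
σ²_total = 5.52 + 2 × 4.73 = 14.98
α = (k/(k−1))·(1 − Σσ²ᵢ/σ²_total) = (5/4)·(1 − 5.52/14.98) = 0.79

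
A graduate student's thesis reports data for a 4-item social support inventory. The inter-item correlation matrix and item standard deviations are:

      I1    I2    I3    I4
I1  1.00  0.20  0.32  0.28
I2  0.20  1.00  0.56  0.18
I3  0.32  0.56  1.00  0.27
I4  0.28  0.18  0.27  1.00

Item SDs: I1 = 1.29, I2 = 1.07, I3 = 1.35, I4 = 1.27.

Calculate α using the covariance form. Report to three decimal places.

α = 0.631

Σσ²ᵢ = 1.29² + 1.07² + 1.35² + 1.27² = 6.2444
Covariances σ_ij = r_ij · s_i · s_j:
  σ(I1,I2) = 0.20 × 1.29 × 1.07 = 0.2761
  σ(I1,I3) = 0.32 × 1.29 × 1.35 = 0.5573
  σ(I1,I4) = 0.28 × 1.29 × 1.27 = 0.4587
  σ(I2,I3) = 0.56 × 1.07 × 1.35 = 0.8089
  σ(I2,I4) = 0.18 × 1.07 × 1.27 = 0.2446
  σ(I3,I4) = 0.27 × 1.35 × 1.27 = 0.4629
σ²_T = Σσ²ᵢ + 2·Σσ_ij = 6.2444 + 2 × 2.8085 = 11.8614
α = (4/3)·(1 − 6.2444/11.8614) = 0.631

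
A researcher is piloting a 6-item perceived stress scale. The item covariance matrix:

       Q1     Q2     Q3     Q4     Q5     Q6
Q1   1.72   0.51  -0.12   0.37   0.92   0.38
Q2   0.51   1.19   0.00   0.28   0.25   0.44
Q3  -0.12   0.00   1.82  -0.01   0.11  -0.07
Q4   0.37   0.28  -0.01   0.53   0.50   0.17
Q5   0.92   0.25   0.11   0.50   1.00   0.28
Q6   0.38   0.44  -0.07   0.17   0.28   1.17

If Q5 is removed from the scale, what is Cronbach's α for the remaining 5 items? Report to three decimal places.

Remaining items: Q1, Q2, Q3, Q4, Q6 (k = 5).
sum of item variances = 1.72 + 1.19 + 1.82 + 0.53 + 1.17 = 6.43
σ²_T = 6.43 + 2 × 1.95 = 10.33
α (item deleted) = (5/4)·(1 − 6.43/10.33) = 0.472

α = 0.472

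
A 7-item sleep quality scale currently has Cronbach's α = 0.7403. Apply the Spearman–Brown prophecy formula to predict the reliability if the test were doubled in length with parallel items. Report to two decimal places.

predicted reliability = 0.85

Length factor m = 2
α' = m·α / (1 + (m−1)·α)
   = 2 × 0.7403 / (1 + (2 − 1) × 0.7403)
   = 1.4806 / 1.7403 = 0.85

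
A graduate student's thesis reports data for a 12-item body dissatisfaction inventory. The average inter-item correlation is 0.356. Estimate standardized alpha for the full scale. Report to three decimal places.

α = 0.869

Standardized α = k·r̄ / (1 + (k−1)·r̄) = 12 × 0.356 / (1 + 11 × 0.356)
  = 4.2720 / 4.9160 = 0.869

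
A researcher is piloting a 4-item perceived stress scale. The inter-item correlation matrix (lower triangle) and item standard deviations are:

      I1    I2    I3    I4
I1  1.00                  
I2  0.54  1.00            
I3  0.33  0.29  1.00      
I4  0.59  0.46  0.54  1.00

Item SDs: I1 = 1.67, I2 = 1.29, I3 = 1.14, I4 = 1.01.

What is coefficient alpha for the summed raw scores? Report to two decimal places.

coefficient alpha = 0.76

Σσ²ᵢ = 1.67² + 1.29² + 1.14² + 1.01² = 6.7727
Covariances σ_ij = r_ij · s_i · s_j:
  σ(I1,I2) = 0.54 × 1.67 × 1.29 = 1.1633
  σ(I1,I3) = 0.33 × 1.67 × 1.14 = 0.6283
  σ(I1,I4) = 0.59 × 1.67 × 1.01 = 0.9952
  σ(I2,I3) = 0.29 × 1.29 × 1.14 = 0.4265
  σ(I2,I4) = 0.46 × 1.29 × 1.01 = 0.5993
  σ(I3,I4) = 0.54 × 1.14 × 1.01 = 0.6218
σ²_T = Σσ²ᵢ + 2·Σσ_ij = 6.7727 + 2 × 4.4344 = 15.6415
α = (4/3)·(1 − 6.7727/15.6415) = 0.76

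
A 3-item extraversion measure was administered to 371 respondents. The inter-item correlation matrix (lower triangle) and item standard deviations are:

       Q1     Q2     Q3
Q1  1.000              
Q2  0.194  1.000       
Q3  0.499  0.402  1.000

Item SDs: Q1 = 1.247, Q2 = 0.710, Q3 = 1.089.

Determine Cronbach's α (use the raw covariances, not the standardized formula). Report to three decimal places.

Σσ²ᵢ = 1.247² + 0.710² + 1.089² = 3.2450
Covariances σ_ij = r_ij · s_i · s_j:
  σ(Q1,Q2) = 0.194 × 1.247 × 0.710 = 0.1718
  σ(Q1,Q3) = 0.499 × 1.247 × 1.089 = 0.6776
  σ(Q2,Q3) = 0.402 × 0.710 × 1.089 = 0.3108
σ²_T = Σσ²ᵢ + 2·Σσ_ij = 3.2450 + 2 × 1.1602 = 5.5654
α = (3/2)·(1 − 3.2450/5.5654) = 0.625

α = 0.625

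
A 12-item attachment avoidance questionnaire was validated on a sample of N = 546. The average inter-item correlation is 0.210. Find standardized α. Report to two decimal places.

α = 0.76

Standardized α = k·r̄ / (1 + (k−1)·r̄) = 12 × 0.210 / (1 + 11 × 0.210)
  = 2.5200 / 3.3100 = 0.76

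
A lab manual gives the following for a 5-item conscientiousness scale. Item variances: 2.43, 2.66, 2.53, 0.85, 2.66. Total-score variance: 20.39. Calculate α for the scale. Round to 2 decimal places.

α = 0.57

Σσ²ᵢ = 2.43 + 2.66 + 2.53 + 0.85 + 2.66 = 11.13
α = (k/(k−1))·(1 − Σσ²ᵢ/σ²_T) = (5/4)·(1 − 11.13/20.39) = 0.57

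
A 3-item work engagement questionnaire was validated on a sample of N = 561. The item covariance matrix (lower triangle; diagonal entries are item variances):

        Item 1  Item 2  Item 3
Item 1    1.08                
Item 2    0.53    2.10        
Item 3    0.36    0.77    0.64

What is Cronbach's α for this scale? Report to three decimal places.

Σσ²ᵢ = 1.08 + 2.10 + 0.64 = 3.82
Sum of off-diagonal covariances = 1.66
Var(T) = 3.82 + 2 × 1.66 = 7.14
α = (k/(k−1))·(1 − Σσ²ᵢ/Var(T)) = (3/2)·(1 − 3.82/7.14) = 0.697

Cronbach's α = 0.697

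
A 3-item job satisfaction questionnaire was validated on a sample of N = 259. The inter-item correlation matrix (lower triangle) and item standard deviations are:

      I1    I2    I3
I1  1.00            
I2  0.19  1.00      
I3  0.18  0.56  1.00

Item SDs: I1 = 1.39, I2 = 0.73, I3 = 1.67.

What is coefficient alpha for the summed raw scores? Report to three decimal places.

Σσ²ᵢ = 1.39² + 0.73² + 1.67² = 5.2539
Covariances σ_ij = r_ij · s_i · s_j:
  σ(I1,I2) = 0.19 × 1.39 × 0.73 = 0.1928
  σ(I1,I3) = 0.18 × 1.39 × 1.67 = 0.4178
  σ(I2,I3) = 0.56 × 0.73 × 1.67 = 0.6827
σ²_T = Σσ²ᵢ + 2·Σσ_ij = 5.2539 + 2 × 1.2933 = 7.8405
α = (3/2)·(1 − 5.2539/7.8405) = 0.495

α = 0.495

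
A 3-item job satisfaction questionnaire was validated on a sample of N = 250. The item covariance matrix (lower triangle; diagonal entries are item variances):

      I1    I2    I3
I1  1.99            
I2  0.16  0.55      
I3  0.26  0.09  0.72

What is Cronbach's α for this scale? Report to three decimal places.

Σσ²ᵢ = 1.99 + 0.55 + 0.72 = 3.26
Sum of off-diagonal covariances = 0.51
Var(T) = 3.26 + 2 × 0.51 = 4.28
α = (k/(k−1))·(1 − Σσ²ᵢ/Var(T)) = (3/2)·(1 − 3.26/4.28) = 0.357

α = 0.357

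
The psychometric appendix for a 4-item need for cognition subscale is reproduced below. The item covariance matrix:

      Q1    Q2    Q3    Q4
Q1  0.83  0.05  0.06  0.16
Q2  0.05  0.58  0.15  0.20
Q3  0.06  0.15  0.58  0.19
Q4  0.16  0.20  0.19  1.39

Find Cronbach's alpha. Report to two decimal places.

α = 0.43

Σσ²ᵢ = 0.83 + 0.58 + 0.58 + 1.39 = 3.38
Sum of the distinct covariances = 0.81
total variance = 3.38 + 2 × 0.81 = 5.00
α = (k/(k−1))·(1 − Σσ²ᵢ/total variance) = (4/3)·(1 − 3.38/5.00) = 0.43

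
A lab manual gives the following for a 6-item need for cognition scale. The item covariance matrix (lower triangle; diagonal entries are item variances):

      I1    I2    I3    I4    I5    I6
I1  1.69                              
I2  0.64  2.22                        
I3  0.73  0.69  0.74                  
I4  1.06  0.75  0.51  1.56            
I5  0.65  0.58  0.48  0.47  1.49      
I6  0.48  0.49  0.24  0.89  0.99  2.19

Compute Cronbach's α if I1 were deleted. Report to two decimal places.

Cronbach's α = 0.75

Remaining items: I2, I3, I4, I5, I6 (k = 5).
Σσ²ᵢ = 2.22 + 0.74 + 1.56 + 1.49 + 2.19 = 8.20
total variance = 8.20 + 2 × 6.09 = 20.38
α (item deleted) = (5/4)·(1 − 8.20/20.38) = 0.75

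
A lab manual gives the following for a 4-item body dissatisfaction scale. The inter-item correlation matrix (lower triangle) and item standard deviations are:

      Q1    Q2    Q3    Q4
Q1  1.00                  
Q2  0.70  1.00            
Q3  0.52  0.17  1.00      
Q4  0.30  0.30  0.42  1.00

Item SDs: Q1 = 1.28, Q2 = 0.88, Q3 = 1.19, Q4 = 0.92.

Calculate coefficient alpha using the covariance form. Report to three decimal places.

coefficient alpha = 0.728

Σσ²ᵢ = 1.28² + 0.88² + 1.19² + 0.92² = 4.6753
Covariances σ_ij = r_ij · s_i · s_j:
  σ(Q1,Q2) = 0.70 × 1.28 × 0.88 = 0.7885
  σ(Q1,Q3) = 0.52 × 1.28 × 1.19 = 0.7921
  σ(Q1,Q4) = 0.30 × 1.28 × 0.92 = 0.3533
  σ(Q2,Q3) = 0.17 × 0.88 × 1.19 = 0.1780
  σ(Q2,Q4) = 0.30 × 0.88 × 0.92 = 0.2429
  σ(Q3,Q4) = 0.42 × 1.19 × 0.92 = 0.4598
σ²_T = Σσ²ᵢ + 2·Σσ_ij = 4.6753 + 2 × 2.8146 = 10.3045
α = (4/3)·(1 − 4.6753/10.3045) = 0.728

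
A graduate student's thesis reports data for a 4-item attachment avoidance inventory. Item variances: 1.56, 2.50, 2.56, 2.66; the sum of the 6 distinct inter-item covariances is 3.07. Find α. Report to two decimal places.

α = 0.53

Σσ²ᵢ = 1.56 + 2.50 + 2.56 + 2.66 = 9.28
Sum of distinct covariances = 3.07
Var(T) = Σσ²ᵢ + 2·Σcov = 9.28 + 2 × 3.07 = 15.42
α = (4/3)·(1 − 9.28/15.42) = 0.53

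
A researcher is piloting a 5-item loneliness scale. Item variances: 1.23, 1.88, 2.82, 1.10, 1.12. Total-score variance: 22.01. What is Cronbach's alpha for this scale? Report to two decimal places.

α = 0.79

Σσᵢ² = 1.23 + 1.88 + 2.82 + 1.10 + 1.12 = 8.15
α = (k/(k−1))·(1 − Σσᵢ²/Var(T)) = (5/4)·(1 − 8.15/22.01) = 0.79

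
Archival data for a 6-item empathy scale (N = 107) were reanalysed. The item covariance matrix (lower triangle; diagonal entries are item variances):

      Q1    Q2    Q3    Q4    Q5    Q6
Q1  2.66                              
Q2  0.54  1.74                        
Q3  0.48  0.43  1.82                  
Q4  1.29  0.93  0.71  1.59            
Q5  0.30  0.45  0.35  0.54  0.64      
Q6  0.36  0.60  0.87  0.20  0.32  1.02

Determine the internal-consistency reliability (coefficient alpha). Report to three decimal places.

Σσ²ᵢ = 2.66 + 1.74 + 1.82 + 1.59 + 0.64 + 1.02 = 9.47
Sum of off-diagonal covariances = 8.37
σ²_T = 9.47 + 2 × 8.37 = 26.21
α = (k/(k−1))·(1 − Σσ²ᵢ/σ²_T) = (6/5)·(1 − 9.47/26.21) = 0.766

coefficient alpha = 0.766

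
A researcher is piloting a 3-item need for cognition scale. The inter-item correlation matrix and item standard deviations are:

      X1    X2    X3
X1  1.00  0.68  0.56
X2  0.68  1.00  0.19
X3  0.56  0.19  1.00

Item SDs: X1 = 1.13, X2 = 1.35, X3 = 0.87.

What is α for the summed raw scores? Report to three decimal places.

Σσ²ᵢ = 1.13² + 1.35² + 0.87² = 3.8563
Covariances σ_ij = r_ij · s_i · s_j:
  σ(X1,X2) = 0.68 × 1.13 × 1.35 = 1.0373
  σ(X1,X3) = 0.56 × 1.13 × 0.87 = 0.5505
  σ(X2,X3) = 0.19 × 1.35 × 0.87 = 0.2232
σ²_T = Σσ²ᵢ + 2·Σσ_ij = 3.8563 + 2 × 1.8110 = 7.4783
α = (3/2)·(1 − 3.8563/7.4783) = 0.727

α = 0.727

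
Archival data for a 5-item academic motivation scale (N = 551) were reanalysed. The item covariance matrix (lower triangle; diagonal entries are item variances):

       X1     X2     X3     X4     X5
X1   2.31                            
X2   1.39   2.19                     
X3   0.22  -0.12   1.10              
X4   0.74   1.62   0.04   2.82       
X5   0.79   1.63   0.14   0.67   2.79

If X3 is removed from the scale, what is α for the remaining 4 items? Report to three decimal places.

Remaining items: X1, X2, X4, X5 (k = 4).
ΣVar(i) = 2.31 + 2.19 + 2.82 + 2.79 = 10.11
total variance = 10.11 + 2 × 6.84 = 23.79
α (item deleted) = (4/3)·(1 − 10.11/23.79) = 0.767

α = 0.767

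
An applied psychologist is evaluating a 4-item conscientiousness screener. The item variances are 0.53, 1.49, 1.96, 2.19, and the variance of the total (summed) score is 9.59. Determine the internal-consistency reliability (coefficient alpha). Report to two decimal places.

sum of item variances = 0.53 + 1.49 + 1.96 + 2.19 = 6.17
α = (k/(k−1))·(1 − sum of item variances/total variance) = (4/3)·(1 − 6.17/9.59) = 0.48

α = 0.48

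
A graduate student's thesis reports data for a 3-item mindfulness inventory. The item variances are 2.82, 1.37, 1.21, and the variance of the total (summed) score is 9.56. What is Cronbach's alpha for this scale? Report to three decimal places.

Σσᵢ² = 2.82 + 1.37 + 1.21 = 5.40
α = (k/(k−1))·(1 − Σσᵢ²/σ²_total) = (3/2)·(1 − 5.40/9.56) = 0.653

α = 0.653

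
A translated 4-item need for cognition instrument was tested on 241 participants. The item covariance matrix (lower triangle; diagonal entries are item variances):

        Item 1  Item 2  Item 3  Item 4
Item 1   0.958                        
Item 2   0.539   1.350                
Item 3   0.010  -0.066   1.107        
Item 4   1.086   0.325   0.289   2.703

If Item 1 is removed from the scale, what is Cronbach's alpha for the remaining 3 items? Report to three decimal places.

Cronbach's alpha = 0.263

Remaining items: Item 2, Item 3, Item 4 (k = 3).
Σσᵢ² = 1.350 + 1.107 + 2.703 = 5.160
Var(T) = 5.160 + 2 × 0.548 = 6.256
α (item deleted) = (3/2)·(1 − 5.160/6.256) = 0.263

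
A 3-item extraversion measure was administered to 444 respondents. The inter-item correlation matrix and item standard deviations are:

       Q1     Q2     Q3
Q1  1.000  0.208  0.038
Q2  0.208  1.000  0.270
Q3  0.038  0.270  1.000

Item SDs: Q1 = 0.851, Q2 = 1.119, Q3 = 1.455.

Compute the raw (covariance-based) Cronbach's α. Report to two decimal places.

Cronbach's α = 0.38

Σσ²ᵢ = 0.851² + 1.119² + 1.455² = 4.0934
Covariances σ_ij = r_ij · s_i · s_j:
  σ(Q1,Q2) = 0.208 × 0.851 × 1.119 = 0.1981
  σ(Q1,Q3) = 0.038 × 0.851 × 1.455 = 0.0471
  σ(Q2,Q3) = 0.270 × 1.119 × 1.455 = 0.4396
σ²_T = Σσ²ᵢ + 2·Σσ_ij = 4.0934 + 2 × 0.6848 = 5.4630
α = (3/2)·(1 − 4.0934/5.4630) = 0.38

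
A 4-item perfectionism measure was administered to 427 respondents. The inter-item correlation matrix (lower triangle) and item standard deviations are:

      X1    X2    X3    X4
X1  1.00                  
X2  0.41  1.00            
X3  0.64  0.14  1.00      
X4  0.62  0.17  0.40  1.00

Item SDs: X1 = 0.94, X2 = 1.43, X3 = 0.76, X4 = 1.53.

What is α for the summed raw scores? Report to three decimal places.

α = 0.663

Σσ²ᵢ = 0.94² + 1.43² + 0.76² + 1.53² = 5.8470
Covariances σ_ij = r_ij · s_i · s_j:
  σ(X1,X2) = 0.41 × 0.94 × 1.43 = 0.5511
  σ(X1,X3) = 0.64 × 0.94 × 0.76 = 0.4572
  σ(X1,X4) = 0.62 × 0.94 × 1.53 = 0.8917
  σ(X2,X3) = 0.14 × 1.43 × 0.76 = 0.1522
  σ(X2,X4) = 0.17 × 1.43 × 1.53 = 0.3719
  σ(X3,X4) = 0.40 × 0.76 × 1.53 = 0.4651
σ²_T = Σσ²ᵢ + 2·Σσ_ij = 5.8470 + 2 × 2.8892 = 11.6254
α = (4/3)·(1 − 5.8470/11.6254) = 0.663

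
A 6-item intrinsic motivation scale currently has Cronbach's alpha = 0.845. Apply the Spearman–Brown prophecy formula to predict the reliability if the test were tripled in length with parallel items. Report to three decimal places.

Length factor m = 3
α' = m·α / (1 + (m−1)·α)
   = 3 × 0.845 / (1 + (3 − 1) × 0.845)
   = 2.5350 / 2.6900 = 0.942

predicted reliability = 0.942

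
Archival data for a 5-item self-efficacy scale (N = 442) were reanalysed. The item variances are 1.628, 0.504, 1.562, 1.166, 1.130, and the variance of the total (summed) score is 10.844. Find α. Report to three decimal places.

ΣVar(i) = 1.628 + 0.504 + 1.562 + 1.166 + 1.130 = 5.990
α = (k/(k−1))·(1 − ΣVar(i)/Var(T)) = (5/4)·(1 − 5.990/10.844) = 0.560

α = 0.560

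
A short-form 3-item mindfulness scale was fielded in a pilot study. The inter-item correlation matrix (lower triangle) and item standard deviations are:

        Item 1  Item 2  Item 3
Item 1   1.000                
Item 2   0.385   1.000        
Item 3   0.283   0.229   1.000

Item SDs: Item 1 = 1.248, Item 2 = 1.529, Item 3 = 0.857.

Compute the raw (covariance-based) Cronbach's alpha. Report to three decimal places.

Cronbach's alpha = 0.549

Σσ²ᵢ = 1.248² + 1.529² + 0.857² = 4.6298
Covariances σ_ij = r_ij · s_i · s_j:
  σ(Item 1,Item 2) = 0.385 × 1.248 × 1.529 = 0.7347
  σ(Item 1,Item 3) = 0.283 × 1.248 × 0.857 = 0.3027
  σ(Item 2,Item 3) = 0.229 × 1.529 × 0.857 = 0.3001
σ²_T = Σσ²ᵢ + 2·Σσ_ij = 4.6298 + 2 × 1.3375 = 7.3048
α = (3/2)·(1 − 4.6298/7.3048) = 0.549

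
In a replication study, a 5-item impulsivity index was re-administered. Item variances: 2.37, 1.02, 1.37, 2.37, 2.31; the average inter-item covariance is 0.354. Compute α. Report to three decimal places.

α = 0.536

Σσ²ᵢ = 2.37 + 1.02 + 1.37 + 2.37 + 2.31 = 9.44
Sum of the 10 distinct covariances = 10 × 0.354 = 3.540
σ²_total = Σσ²ᵢ + 2·Σcov = 9.44 + 2 × 3.540 = 16.520
α = (5/4)·(1 − 9.44/16.520) = 0.536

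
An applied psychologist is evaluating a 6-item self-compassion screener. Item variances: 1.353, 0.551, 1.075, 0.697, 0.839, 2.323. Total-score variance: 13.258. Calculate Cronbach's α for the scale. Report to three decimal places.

α = 0.581

ΣVar(i) = 1.353 + 0.551 + 1.075 + 0.697 + 0.839 + 2.323 = 6.838
α = (k/(k−1))·(1 − ΣVar(i)/Var(T)) = (6/5)·(1 − 6.838/13.258) = 0.581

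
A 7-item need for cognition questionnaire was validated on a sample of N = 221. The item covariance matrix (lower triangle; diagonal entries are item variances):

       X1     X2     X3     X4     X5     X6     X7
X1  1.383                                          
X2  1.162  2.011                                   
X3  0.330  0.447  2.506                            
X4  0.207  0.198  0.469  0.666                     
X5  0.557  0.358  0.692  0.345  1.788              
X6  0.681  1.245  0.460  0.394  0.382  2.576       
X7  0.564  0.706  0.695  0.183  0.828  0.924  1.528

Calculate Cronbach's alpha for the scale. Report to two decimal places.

Σσ²ᵢ = 1.383 + 2.011 + 2.506 + 0.666 + 1.788 + 2.576 + 1.528 = 12.458
Sum of off-diagonal covariances = 11.827
σ²_total = 12.458 + 2 × 11.827 = 36.112
α = (k/(k−1))·(1 − Σσ²ᵢ/σ²_total) = (7/6)·(1 − 12.458/36.112) = 0.76

Cronbach's alpha = 0.76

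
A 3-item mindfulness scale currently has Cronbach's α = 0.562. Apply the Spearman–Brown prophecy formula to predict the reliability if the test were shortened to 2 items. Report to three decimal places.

predicted reliability = 0.461

Length factor m = 2/3 = 0.6667
α' = m·α / (1 − (1−m)·α)
   = 2/3 × 0.562 / (1 − (1 − 2/3) × 0.562)
   = 0.3747 / 0.8127 = 0.461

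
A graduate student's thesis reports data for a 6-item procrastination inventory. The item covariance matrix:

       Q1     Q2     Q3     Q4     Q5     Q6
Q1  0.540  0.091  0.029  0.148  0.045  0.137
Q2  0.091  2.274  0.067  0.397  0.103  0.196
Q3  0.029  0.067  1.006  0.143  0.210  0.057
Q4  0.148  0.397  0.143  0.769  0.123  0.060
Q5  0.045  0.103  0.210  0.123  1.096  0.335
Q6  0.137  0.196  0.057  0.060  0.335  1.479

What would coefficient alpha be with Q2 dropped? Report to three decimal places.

coefficient alpha = 0.431

Remaining items: Q1, Q3, Q4, Q5, Q6 (k = 5).
Σσ²ᵢ = 0.540 + 1.006 + 0.769 + 1.096 + 1.479 = 4.890
σ²_T = 4.890 + 2 × 1.287 = 7.464
α (item deleted) = (5/4)·(1 − 4.890/7.464) = 0.431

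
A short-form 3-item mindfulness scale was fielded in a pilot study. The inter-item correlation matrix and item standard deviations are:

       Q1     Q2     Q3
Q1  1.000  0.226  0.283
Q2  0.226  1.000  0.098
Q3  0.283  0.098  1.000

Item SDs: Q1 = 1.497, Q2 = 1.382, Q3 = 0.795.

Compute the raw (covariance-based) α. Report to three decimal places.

α = 0.414

Σσ²ᵢ = 1.497² + 1.382² + 0.795² = 4.7830
Covariances σ_ij = r_ij · s_i · s_j:
  σ(Q1,Q2) = 0.226 × 1.497 × 1.382 = 0.4676
  σ(Q1,Q3) = 0.283 × 1.497 × 0.795 = 0.3368
  σ(Q2,Q3) = 0.098 × 1.382 × 0.795 = 0.1077
σ²_T = Σσ²ᵢ + 2·Σσ_ij = 4.7830 + 2 × 0.9121 = 6.6072
α = (3/2)·(1 − 4.7830/6.6072) = 0.414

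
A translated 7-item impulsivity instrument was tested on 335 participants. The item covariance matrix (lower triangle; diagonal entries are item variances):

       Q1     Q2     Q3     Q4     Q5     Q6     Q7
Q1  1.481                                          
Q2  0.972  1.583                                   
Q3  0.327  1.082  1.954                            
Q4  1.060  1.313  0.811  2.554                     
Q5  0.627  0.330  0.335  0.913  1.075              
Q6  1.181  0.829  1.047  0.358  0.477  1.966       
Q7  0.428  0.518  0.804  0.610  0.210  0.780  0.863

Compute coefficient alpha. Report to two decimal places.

coefficient alpha = 0.84

ΣVar(i) = 1.481 + 1.583 + 1.954 + 2.554 + 1.075 + 1.966 + 0.863 = 11.476
Sum of off-diagonal covariances = 15.012
Var(T) = 11.476 + 2 × 15.012 = 41.500
α = (k/(k−1))·(1 − ΣVar(i)/Var(T)) = (7/6)·(1 − 11.476/41.500) = 0.84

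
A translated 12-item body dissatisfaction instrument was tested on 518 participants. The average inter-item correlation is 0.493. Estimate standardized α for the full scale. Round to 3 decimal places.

standardized α = 0.921

Standardized α = k·r̄ / (1 + (k−1)·r̄) = 12 × 0.493 / (1 + 11 × 0.493)
  = 5.9160 / 6.4230 = 0.921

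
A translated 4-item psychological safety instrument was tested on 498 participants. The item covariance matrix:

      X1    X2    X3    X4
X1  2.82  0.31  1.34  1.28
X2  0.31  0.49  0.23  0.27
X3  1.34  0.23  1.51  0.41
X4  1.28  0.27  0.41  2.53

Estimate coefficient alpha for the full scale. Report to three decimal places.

α = 0.681

Σσᵢ² = 2.82 + 0.49 + 1.51 + 2.53 = 7.35
Sum of off-diagonal covariances = 3.84
σ²_total = 7.35 + 2 × 3.84 = 15.03
α = (k/(k−1))·(1 − Σσᵢ²/σ²_total) = (4/3)·(1 − 7.35/15.03) = 0.681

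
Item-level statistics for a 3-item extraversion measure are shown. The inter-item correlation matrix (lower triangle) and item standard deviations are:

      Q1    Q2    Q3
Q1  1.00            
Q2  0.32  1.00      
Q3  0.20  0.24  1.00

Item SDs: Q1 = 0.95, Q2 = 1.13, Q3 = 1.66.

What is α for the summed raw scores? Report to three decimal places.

Σσ²ᵢ = 0.95² + 1.13² + 1.66² = 4.9350
Covariances σ_ij = r_ij · s_i · s_j:
  σ(Q1,Q2) = 0.32 × 0.95 × 1.13 = 0.3435
  σ(Q1,Q3) = 0.20 × 0.95 × 1.66 = 0.3154
  σ(Q2,Q3) = 0.24 × 1.13 × 1.66 = 0.4502
σ²_T = Σσ²ᵢ + 2·Σσ_ij = 4.9350 + 2 × 1.1091 = 7.1532
α = (3/2)·(1 − 4.9350/7.1532) = 0.465

α = 0.465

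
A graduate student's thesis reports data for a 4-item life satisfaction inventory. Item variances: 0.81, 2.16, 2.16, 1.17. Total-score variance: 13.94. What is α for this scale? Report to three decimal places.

α = 0.731

sum of item variances = 0.81 + 2.16 + 2.16 + 1.17 = 6.30
α = (k/(k−1))·(1 − sum of item variances/total variance) = (4/3)·(1 − 6.30/13.94) = 0.731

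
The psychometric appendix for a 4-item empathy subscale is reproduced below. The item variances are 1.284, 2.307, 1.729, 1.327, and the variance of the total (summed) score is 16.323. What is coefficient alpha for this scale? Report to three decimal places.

Σσ²ᵢ = 1.284 + 2.307 + 1.729 + 1.327 = 6.647
α = (k/(k−1))·(1 − Σσ²ᵢ/Var(T)) = (4/3)·(1 − 6.647/16.323) = 0.790

α = 0.790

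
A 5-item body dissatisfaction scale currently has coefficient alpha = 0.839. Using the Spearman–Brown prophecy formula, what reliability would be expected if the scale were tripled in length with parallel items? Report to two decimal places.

Length factor m = 3
α' = m·α / (1 + (m−1)·α)
   = 3 × 0.839 / (1 + (3 − 1) × 0.839)
   = 2.5170 / 2.6780 = 0.94

predicted reliability = 0.94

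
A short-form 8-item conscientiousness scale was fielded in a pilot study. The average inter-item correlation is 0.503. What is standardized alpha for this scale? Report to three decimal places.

α = 0.890

Standardized α = k·r̄ / (1 + (k−1)·r̄) = 8 × 0.503 / (1 + 7 × 0.503)
  = 4.0240 / 4.5210 = 0.890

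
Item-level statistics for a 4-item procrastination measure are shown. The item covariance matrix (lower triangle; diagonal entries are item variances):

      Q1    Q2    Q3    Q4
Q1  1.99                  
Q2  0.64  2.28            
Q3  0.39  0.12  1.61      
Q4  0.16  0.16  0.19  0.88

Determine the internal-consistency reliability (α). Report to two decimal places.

α = 0.44

Σσᵢ² = 1.99 + 2.28 + 1.61 + 0.88 = 6.76
Σ_{i<j} σ_ij = 1.66
σ²_total = 6.76 + 2 × 1.66 = 10.08
α = (k/(k−1))·(1 − Σσᵢ²/σ²_total) = (4/3)·(1 − 6.76/10.08) = 0.44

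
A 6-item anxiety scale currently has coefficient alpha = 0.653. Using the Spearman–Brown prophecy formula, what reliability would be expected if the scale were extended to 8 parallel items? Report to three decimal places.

predicted reliability = 0.715

Length factor m = 8/6 = 1.3333
α' = m·α / (1 + (m−1)·α)
   = 8/6 × 0.653 / (1 + (8/6 − 1) × 0.653)
   = 0.8707 / 1.2177 = 0.715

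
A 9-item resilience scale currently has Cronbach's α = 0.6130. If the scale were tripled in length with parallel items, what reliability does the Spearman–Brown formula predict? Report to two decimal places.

predicted reliability = 0.83

Length factor m = 3
α' = m·α / (1 + (m−1)·α)
   = 3 × 0.6130 / (1 + (3 − 1) × 0.6130)
   = 1.8390 / 2.2260 = 0.83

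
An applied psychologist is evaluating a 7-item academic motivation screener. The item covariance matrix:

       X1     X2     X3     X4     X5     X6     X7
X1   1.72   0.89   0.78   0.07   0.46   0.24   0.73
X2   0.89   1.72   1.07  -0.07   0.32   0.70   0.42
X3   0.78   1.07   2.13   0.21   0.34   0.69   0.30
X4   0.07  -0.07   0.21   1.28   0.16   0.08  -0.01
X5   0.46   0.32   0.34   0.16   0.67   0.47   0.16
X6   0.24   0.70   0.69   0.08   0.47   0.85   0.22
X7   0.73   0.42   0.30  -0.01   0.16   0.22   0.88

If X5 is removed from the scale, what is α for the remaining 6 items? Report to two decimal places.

α = 0.71

Remaining items: X1, X2, X3, X4, X6, X7 (k = 6).
Σσ²ᵢ = 1.72 + 1.72 + 2.13 + 1.28 + 0.85 + 0.88 = 8.58
Var(T) = 8.58 + 2 × 6.32 = 21.22
α (item deleted) = (6/5)·(1 − 8.58/21.22) = 0.71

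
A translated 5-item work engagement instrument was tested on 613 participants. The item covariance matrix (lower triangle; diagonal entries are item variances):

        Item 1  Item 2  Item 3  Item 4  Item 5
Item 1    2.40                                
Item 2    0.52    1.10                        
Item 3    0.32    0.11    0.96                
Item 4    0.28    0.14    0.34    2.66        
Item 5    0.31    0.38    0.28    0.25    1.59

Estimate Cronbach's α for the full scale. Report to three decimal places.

Cronbach's α = 0.503

sum of item variances = 2.40 + 1.10 + 0.96 + 2.66 + 1.59 = 8.71
Sum of the distinct covariances = 2.93
Var(T) = 8.71 + 2 × 2.93 = 14.57
α = (k/(k−1))·(1 − sum of item variances/Var(T)) = (5/4)·(1 − 8.71/14.57) = 0.503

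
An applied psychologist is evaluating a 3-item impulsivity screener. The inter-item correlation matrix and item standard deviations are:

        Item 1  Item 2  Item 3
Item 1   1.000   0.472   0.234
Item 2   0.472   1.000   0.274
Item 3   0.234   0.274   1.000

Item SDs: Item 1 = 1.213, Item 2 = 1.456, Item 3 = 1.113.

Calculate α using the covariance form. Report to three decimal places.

α = 0.596

Σσ²ᵢ = 1.213² + 1.456² + 1.113² = 4.8301
Covariances σ_ij = r_ij · s_i · s_j:
  σ(Item 1,Item 2) = 0.472 × 1.213 × 1.456 = 0.8336
  σ(Item 1,Item 3) = 0.234 × 1.213 × 1.113 = 0.3159
  σ(Item 2,Item 3) = 0.274 × 1.456 × 1.113 = 0.4440
σ²_T = Σσ²ᵢ + 2·Σσ_ij = 4.8301 + 2 × 1.5935 = 8.0171
α = (3/2)·(1 − 4.8301/8.0171) = 0.596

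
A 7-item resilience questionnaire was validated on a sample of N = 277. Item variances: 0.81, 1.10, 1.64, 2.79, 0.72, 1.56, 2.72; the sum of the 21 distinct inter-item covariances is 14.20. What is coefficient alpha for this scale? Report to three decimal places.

α = 0.834

sum of item variances = 0.81 + 1.10 + 1.64 + 2.79 + 0.72 + 1.56 + 2.72 = 11.34
Sum of distinct covariances = 14.20
Var(T) = sum of item variances + 2·Σcov = 11.34 + 2 × 14.20 = 39.74
α = (7/6)·(1 − 11.34/39.74) = 0.834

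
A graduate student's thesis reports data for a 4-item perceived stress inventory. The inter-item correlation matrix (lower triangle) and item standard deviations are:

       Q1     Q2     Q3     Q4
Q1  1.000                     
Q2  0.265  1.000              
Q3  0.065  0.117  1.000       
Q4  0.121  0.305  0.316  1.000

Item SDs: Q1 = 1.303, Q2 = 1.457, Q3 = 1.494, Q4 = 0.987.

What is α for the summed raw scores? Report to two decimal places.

α = 0.48

Σσ²ᵢ = 1.303² + 1.457² + 1.494² + 0.987² = 7.0269
Covariances σ_ij = r_ij · s_i · s_j:
  σ(Q1,Q2) = 0.265 × 1.303 × 1.457 = 0.5031
  σ(Q1,Q3) = 0.065 × 1.303 × 1.494 = 0.1265
  σ(Q1,Q4) = 0.121 × 1.303 × 0.987 = 0.1556
  σ(Q2,Q3) = 0.117 × 1.457 × 1.494 = 0.2547
  σ(Q2,Q4) = 0.305 × 1.457 × 0.987 = 0.4386
  σ(Q3,Q4) = 0.316 × 1.494 × 0.987 = 0.4660
σ²_T = Σσ²ᵢ + 2·Σσ_ij = 7.0269 + 2 × 1.9445 = 10.9159
α = (4/3)·(1 − 7.0269/10.9159) = 0.48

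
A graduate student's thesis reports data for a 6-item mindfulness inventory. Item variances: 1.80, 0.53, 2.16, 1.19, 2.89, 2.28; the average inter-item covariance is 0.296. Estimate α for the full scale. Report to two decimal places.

α = 0.54

sum of item variances = 1.80 + 0.53 + 2.16 + 1.19 + 2.89 + 2.28 = 10.85
Sum of the 15 distinct covariances = 15 × 0.296 = 4.440
σ²_T = sum of item variances + 2·Σcov = 10.85 + 2 × 4.440 = 19.730
α = (6/5)·(1 − 10.85/19.730) = 0.54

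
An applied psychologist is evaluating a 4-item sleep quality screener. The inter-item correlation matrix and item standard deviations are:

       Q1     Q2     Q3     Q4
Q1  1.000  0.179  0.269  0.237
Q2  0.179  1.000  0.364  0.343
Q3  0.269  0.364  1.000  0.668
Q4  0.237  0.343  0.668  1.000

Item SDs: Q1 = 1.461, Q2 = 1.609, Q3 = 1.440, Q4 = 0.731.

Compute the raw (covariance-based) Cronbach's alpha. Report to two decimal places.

Σσ²ᵢ = 1.461² + 1.609² + 1.440² + 0.731² = 7.3314
Covariances σ_ij = r_ij · s_i · s_j:
  σ(Q1,Q2) = 0.179 × 1.461 × 1.609 = 0.4208
  σ(Q1,Q3) = 0.269 × 1.461 × 1.440 = 0.5659
  σ(Q1,Q4) = 0.237 × 1.461 × 0.731 = 0.2531
  σ(Q2,Q3) = 0.364 × 1.609 × 1.440 = 0.8434
  σ(Q2,Q4) = 0.343 × 1.609 × 0.731 = 0.4034
  σ(Q3,Q4) = 0.668 × 1.440 × 0.731 = 0.7032
σ²_T = Σσ²ᵢ + 2·Σσ_ij = 7.3314 + 2 × 3.1898 = 13.7110
α = (4/3)·(1 − 7.3314/13.7110) = 0.62

Cronbach's alpha = 0.62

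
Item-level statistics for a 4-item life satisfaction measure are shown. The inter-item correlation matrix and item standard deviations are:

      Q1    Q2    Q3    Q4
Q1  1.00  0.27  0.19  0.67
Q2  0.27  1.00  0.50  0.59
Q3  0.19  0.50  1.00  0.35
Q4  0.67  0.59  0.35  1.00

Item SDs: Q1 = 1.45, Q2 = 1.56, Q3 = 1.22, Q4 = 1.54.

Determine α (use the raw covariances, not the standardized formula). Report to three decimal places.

α = 0.754

Σσ²ᵢ = 1.45² + 1.56² + 1.22² + 1.54² = 8.3961
Covariances σ_ij = r_ij · s_i · s_j:
  σ(Q1,Q2) = 0.27 × 1.45 × 1.56 = 0.6107
  σ(Q1,Q3) = 0.19 × 1.45 × 1.22 = 0.3361
  σ(Q1,Q4) = 0.67 × 1.45 × 1.54 = 1.4961
  σ(Q2,Q3) = 0.50 × 1.56 × 1.22 = 0.9516
  σ(Q2,Q4) = 0.59 × 1.56 × 1.54 = 1.4174
  σ(Q3,Q4) = 0.35 × 1.22 × 1.54 = 0.6576
σ²_T = Σσ²ᵢ + 2·Σσ_ij = 8.3961 + 2 × 5.4695 = 19.3351
α = (4/3)·(1 − 8.3961/19.3351) = 0.754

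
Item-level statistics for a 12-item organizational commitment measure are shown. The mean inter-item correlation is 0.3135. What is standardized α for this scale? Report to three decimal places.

α = 0.846

Standardized α = k·r̄ / (1 + (k−1)·r̄) = 12 × 0.3135 / (1 + 11 × 0.3135)
  = 3.7620 / 4.4485 = 0.846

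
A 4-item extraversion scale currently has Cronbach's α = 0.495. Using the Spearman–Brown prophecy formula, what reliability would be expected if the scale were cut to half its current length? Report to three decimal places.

predicted reliability = 0.329

Length factor m = 1/2
α' = m·α / (1 − (1−m)·α)
   = 1/2 × 0.495 / (1 − (1 − 1/2) × 0.495)
   = 0.2475 / 0.7525 = 0.329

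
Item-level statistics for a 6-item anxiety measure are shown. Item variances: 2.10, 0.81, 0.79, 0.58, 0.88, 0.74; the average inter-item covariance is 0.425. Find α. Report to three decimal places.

Σσᵢ² = 2.10 + 0.81 + 0.79 + 0.58 + 0.88 + 0.74 = 5.90
Sum of the 15 distinct covariances = 15 × 0.425 = 6.375
σ²_T = Σσᵢ² + 2·Σcov = 5.90 + 2 × 6.375 = 18.650
α = (6/5)·(1 − 5.90/18.650) = 0.820

α = 0.820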